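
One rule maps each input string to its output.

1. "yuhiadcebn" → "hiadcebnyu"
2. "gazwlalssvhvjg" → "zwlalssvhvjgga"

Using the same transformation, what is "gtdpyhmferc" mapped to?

What's happening: move the first 2 characters to the end (rotate left by 2).
Applying that to "gtdpyhmferc" gives "dpyhmfercgt".

dpyhmfercgt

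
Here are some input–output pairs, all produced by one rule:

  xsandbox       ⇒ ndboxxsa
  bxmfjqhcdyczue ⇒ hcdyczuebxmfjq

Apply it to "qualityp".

litypqua

Each output is the input with this applied: move the last character to the front, then swap the front and back halves of the string.
On "qualityp": the first step gives "pquality", and the second then gives "litypqua".
(Check on "bxmfjqhcdyczue": → "ebxmfjqhcdyczu" → "hcdyczuebxmfjq" ✓)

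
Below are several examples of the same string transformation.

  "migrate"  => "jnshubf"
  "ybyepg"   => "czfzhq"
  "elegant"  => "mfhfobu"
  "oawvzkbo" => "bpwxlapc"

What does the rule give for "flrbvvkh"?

Each output is the input with this applied: swap each adjacent pair of characters (1↔2, 3↔4, ...), then shift every letter 1 place forward in the alphabet (wrapping around).
Doing the same to "flrbvvkh": "mgcswwil".

mgcswwil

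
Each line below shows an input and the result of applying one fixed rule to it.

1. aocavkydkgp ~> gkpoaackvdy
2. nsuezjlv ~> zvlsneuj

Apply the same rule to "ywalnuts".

nstwylau

Rule — swap each adjacent pair of characters (1↔2, 3↔4, ...), then move the last 3 characters to the front (rotate right by 3).
Starting from "ywalnuts": after the first operation, "wylaunst"; after the second, "nstwylau".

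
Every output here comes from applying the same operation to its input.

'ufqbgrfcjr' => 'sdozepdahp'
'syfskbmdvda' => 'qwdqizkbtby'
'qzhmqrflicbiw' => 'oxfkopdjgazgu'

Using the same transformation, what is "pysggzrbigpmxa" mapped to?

nwqeexpzgenkvy

The pattern: shift every letter 2 places backward in the alphabet (wrapping around).
So "pysggzrbigpmxa" becomes "nwqeexpzgenkvy".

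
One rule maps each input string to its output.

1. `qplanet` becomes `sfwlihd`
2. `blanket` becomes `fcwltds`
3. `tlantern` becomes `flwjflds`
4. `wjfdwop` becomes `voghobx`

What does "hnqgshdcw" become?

ykzvuozfi

Looking at the pairs, the operation is to move the first 3 characters to the end (rotate left by 3), then shift every letter 8 places backward in the alphabet (wrapping around).
Doing the same to "hnqgshdcw": "ykzvuozfi".
(Check on "qplanet": → "anetqpl" → "sfwlihd" ✓)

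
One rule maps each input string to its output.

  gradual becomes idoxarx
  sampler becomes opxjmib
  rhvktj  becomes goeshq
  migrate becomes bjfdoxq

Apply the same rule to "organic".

What's happening: move the last character to the front, then shift every letter 3 places backward in the alphabet (wrapping around).
"organic" → "corgani" → "zlodxkf".

zlodxkf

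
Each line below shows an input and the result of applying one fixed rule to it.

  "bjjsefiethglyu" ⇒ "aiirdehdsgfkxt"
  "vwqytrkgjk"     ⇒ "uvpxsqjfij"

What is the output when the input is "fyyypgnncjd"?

exxxofmmbic

The pattern: shift every letter 1 place backward in the alphabet (wrapping around).
On "fyyypgnncjd" that produces "exxxofmmbic".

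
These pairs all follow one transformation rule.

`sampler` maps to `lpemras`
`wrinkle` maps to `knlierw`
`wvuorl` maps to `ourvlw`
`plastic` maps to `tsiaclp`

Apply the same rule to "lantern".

In each case the input is transformed by: move the last 3 characters to the front (rotate right by 3), then take characters alternately from the front and the back (1st, last, 2nd, 2nd-last, ...).
"lantern" → "ernlant" → "etrnnal".
(Check on "wvuorl": → "orlwvu" → "ourvlw" ✓)

etrnnal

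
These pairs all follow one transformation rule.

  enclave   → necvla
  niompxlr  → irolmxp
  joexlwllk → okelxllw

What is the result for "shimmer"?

The pattern: delete the first character, then take characters alternately from the front and the back (1st, last, 2nd, 2nd-last, ...).
Working it through for "shimmer": intermediate "himmer", final "hriemm".

hriemm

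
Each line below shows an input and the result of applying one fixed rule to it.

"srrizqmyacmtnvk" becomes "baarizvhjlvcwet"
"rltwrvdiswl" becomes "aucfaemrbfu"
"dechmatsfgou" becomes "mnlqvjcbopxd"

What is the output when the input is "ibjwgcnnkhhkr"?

What's happening: shift every letter 9 places forward in the alphabet (wrapping around).
For "ibjwgcnnkhhkr" the result is "rksfplwwtqqta".

rksfplwwtqqta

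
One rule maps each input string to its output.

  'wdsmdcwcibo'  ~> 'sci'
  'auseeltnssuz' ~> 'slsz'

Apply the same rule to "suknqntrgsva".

knga

Rule — keep one character in every 3, starting at position 3 (positions 3rd, 6th, 9th, ...).
For "suknqntrgsva" the result is "knga".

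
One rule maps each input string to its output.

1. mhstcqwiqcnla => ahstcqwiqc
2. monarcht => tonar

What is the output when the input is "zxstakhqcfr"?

rxstakhq

Each output is the input with this applied: swap the first and last characters, then delete the last 3 characters.
"zxstakhqcfr" → "rxstakhqcfz" → "rxstakhq".
(Check on "mhstcqwiqcnla": → "ahstcqwiqcnlm" → "ahstcqwiqc" ✓)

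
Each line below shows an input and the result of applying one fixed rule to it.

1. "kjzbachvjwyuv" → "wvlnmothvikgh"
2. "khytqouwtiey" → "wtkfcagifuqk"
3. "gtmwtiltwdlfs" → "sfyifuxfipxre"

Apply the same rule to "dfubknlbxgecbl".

prgnwzxnjsqonx

Each output is the input with this applied: shift every letter 12 places forward in the alphabet (wrapping around).
For "dfubknlbxgecbl" the result is "prgnwzxnjsqonx".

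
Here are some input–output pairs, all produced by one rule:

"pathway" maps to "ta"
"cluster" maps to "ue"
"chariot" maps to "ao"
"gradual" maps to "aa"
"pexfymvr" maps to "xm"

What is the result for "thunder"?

In each case the input is transformed by: keep one character in every 3, starting at position 3 (positions 3rd, 6th, 9th, ...).
"thunder" → "ue".

ue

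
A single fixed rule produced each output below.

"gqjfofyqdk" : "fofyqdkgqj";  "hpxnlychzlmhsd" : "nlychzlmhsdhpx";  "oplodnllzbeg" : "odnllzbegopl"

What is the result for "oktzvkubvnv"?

Looking at the pairs, the operation is to move the first 3 characters to the end (rotate left by 3).
So "oktzvkubvnv" becomes "zvkubvnvokt".

zvkubvnvokt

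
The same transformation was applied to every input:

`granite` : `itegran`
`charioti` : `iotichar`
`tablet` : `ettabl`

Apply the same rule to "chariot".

iotchar

The transformation: move the first 3 characters to the end (rotate left by 3), then move the first character to the end.
"chariot" → "riotcha" → "iotchar".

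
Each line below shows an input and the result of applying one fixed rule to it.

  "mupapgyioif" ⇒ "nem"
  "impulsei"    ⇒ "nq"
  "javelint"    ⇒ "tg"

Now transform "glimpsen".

gq

Rule — shift every letter 2 places backward in the alphabet (wrapping around), then keep one character in every 3, starting at position 3 (positions 3rd, 6th, 9th, ...).
"glimpsen" → "gq".
(Check on "impulsei": → "gknsjqcg" → "nq" ✓)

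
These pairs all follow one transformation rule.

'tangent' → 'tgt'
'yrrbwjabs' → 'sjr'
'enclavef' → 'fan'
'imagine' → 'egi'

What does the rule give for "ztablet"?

In each case the input is transformed by: reverse the string, then keep one character in every 3, starting at position 1 (positions 1st, 4th, 7th, ...).
Applying both steps to "ztablet": "telbatz", then "tbz".

tbz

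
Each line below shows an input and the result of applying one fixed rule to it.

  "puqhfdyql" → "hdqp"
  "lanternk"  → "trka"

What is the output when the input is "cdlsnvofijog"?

svfjgd

What's happening: move the first 2 characters to the end (rotate left by 2), then keep every other character starting from the second (positions 2nd, 4th, 6th, ...).
"cdlsnvofijog" → "lsnvofijogcd" → "svfjgd".
(Check on "lanternk": → "nternkla" → "trka" ✓)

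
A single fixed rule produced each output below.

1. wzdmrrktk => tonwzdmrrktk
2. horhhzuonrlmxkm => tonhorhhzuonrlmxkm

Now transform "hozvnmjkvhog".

tonhozvnmjkvhog

What's happening: prepend "ton".
Doing the same to "hozvnmjkvhog": "tonhozvnmjkvhog".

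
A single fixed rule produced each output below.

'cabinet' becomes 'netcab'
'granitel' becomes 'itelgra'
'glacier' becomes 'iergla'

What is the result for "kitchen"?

Each output is the input with this applied: move the first 3 characters to the end (rotate left by 3), then delete the first character.
Working it through for "kitchen": intermediate "chenkit", final "henkit".

henkit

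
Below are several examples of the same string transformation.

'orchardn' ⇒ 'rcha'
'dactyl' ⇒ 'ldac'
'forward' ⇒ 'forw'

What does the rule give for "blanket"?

Rule — move the last 3 characters to the front (rotate right by 3), then keep only the last 4 characters.
Working it through for "blanket": intermediate "ketblan", final "blan".
(Check on "orchardn": → "rdnorcha" → "rcha" ✓)

blan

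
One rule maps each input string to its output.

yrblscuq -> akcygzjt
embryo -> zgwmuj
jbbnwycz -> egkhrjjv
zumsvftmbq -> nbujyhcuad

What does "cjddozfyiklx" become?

Looking at the pairs, the operation is to shift every letter 8 places forward in the alphabet (wrapping around), then swap the front and back halves of the string.
"cjddozfyiklx" → "krllwhngqstf" → "ngqstfkrllwh".
(Check on "embryo": → "mujzgw" → "zgwmuj" ✓)

ngqstfkrllwh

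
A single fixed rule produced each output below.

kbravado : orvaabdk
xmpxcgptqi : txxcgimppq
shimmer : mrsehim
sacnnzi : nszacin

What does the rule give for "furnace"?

The rule is to sort the characters into alphabetical order, then move the last 3 characters to the front (rotate right by 3).
On "furnace": the first step gives "acefnru", and the second then gives "nruacef".

nruacef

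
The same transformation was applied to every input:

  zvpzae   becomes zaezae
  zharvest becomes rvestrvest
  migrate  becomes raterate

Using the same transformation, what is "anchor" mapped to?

horhor

The transformation: delete the first 3 characters, then write the whole string twice.
"anchor" → "hor" → "horhor".
(Check on "zvpzae": → "zae" → "zaezae" ✓)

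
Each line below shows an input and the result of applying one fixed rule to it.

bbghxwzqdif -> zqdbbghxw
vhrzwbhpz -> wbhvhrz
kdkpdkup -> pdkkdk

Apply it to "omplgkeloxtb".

The transformation: delete the last 2 characters, then move the last 3 characters to the front (rotate right by 3).
So "omplgkeloxtb" becomes "loxomplgke".

loxomplgke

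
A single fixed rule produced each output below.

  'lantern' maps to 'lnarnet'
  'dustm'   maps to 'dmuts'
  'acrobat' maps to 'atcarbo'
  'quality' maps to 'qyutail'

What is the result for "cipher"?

Rule — take characters alternately from the front and the back (1st, last, 2nd, 2nd-last, ...).
So "cipher" becomes "crieph".

crieph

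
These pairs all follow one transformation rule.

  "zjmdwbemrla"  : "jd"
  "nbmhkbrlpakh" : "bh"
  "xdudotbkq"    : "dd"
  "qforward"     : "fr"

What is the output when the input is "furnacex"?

un

Each output is the input with this applied: keep every other character starting from the second (positions 2nd, 4th, 6th, ...), then keep only the first 2 characters.
For "furnacex", step one produces "uncx"; step two turns that into "un".
(Check on "xdudotbkq": → "ddtk" → "dd" ✓)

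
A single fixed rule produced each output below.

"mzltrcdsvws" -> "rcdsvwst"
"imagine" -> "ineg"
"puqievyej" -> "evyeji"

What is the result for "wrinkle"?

klen

The pattern: delete the first 3 characters, then move the first character to the end.
For "wrinkle", step one produces "nkle"; step two turns that into "klen".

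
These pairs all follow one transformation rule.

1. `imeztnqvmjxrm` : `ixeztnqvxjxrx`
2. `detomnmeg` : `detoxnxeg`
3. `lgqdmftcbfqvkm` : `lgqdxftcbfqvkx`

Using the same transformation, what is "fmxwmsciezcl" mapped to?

Looking at the pairs, the operation is to replace every "m" with "x".
On "fmxwmsciezcl" that produces "fxxwxsciezcl".

fxxwxsciezcl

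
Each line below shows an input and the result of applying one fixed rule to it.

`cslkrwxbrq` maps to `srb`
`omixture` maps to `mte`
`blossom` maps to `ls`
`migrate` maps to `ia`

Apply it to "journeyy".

ony

Rule — keep one character in every 3, starting at position 2 (positions 2nd, 5th, 8th, ...).
For "journeyy" the result is "ony".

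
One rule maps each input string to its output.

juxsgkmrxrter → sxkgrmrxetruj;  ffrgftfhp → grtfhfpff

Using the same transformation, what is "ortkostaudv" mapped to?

ktsoatduvro

The rule is to swap each adjacent pair of characters (1↔2, 3↔4, ...), then move the first 2 characters to the end (rotate left by 2).
"ortkostaudv" → "roktsoatduv" → "ktsoatduvro".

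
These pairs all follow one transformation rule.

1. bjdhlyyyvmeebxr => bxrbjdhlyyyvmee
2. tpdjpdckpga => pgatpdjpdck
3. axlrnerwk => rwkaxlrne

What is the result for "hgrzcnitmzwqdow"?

dowhgrzcnitmzwq

The pattern: move the last 3 characters to the front (rotate right by 3).
Applying that to "hgrzcnitmzwqdow" gives "dowhgrzcnitmzwq".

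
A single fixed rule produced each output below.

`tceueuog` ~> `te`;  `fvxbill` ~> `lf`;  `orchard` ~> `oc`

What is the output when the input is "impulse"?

In each case the input is transformed by: sort the characters into reverse alphabetical order, then keep one character in every 3, starting at position 3 (positions 3rd, 6th, 9th, ...).
On "impulse": the first step gives "uspmlie", and the second then gives "pi".

pi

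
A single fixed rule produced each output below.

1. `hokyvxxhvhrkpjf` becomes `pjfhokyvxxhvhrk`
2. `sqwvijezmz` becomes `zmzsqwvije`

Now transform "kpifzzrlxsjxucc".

ucckpifzzrlxsjx

The rule is to move the last 3 characters to the front (rotate right by 3).
Applying that to "kpifzzrlxsjxucc" gives "ucckpifzzrlxsjx".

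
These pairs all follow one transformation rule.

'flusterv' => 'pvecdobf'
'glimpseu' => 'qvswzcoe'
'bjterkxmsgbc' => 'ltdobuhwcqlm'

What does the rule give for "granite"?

What's happening: shift every letter 10 places forward in the alphabet (wrapping around).
For "granite" the result is "qbkxsdo".

qbkxsdo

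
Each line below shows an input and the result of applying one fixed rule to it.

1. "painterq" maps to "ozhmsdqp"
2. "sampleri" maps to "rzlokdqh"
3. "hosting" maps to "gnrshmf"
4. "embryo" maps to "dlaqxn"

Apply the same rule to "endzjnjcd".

dmcyimibc

In each case the input is transformed by: shift every letter 1 place backward in the alphabet (wrapping around).
So "endzjnjcd" becomes "dmcyimibc".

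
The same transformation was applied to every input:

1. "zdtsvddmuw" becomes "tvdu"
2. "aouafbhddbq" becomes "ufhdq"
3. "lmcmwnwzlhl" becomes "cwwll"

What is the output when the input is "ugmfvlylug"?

mvyu

The pattern: keep every other character starting from the first (positions 1st, 3rd, 5th, ...), then delete the first character.
Starting from "ugmfvlylug": after the first operation, "umvyu"; after the second, "mvyu".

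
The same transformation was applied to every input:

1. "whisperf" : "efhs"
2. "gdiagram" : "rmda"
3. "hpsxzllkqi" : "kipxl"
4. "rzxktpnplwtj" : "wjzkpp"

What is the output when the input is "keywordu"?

ruew

In each case the input is transformed by: keep every other character starting from the second (positions 2nd, 4th, 6th, ...), then move the last 2 characters to the front (rotate right by 2).
On "keywordu": the first step gives "ewru", and the second then gives "ruew".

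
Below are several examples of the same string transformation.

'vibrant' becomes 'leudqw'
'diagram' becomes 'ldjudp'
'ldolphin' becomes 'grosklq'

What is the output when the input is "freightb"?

uhljkwe

The pattern: delete the first character, then shift every letter 3 places forward in the alphabet (wrapping around).
Applying both steps to "freightb": "reightb", then "uhljkwe".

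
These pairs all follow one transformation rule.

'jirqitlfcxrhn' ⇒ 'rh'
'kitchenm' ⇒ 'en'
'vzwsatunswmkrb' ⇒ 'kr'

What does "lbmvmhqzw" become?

qz

What's happening: move the last 3 characters to the front (rotate right by 3), then keep only the first 2 characters.
Working it through for "lbmvmhqzw": intermediate "qzwlbmvmh", final "qz".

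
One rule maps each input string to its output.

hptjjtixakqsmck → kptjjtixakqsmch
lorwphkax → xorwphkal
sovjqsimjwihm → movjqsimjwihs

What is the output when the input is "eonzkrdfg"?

gonzkrdfe

Looking at the pairs, the operation is to swap the first and last characters.
For "eonzkrdfg" the result is "gonzkrdfe".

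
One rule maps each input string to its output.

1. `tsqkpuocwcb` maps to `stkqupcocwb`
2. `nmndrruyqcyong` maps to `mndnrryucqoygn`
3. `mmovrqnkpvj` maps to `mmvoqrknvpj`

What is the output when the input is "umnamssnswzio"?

Looking at the pairs, the operation is to swap each adjacent pair of characters (1↔2, 3↔4, ...).
For "umnamssnswzio" the result is "muansmnswsizo".

muansmnswsizo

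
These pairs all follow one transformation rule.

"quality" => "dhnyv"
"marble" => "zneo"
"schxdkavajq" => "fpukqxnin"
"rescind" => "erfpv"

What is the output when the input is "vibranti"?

ivoena

In each case the input is transformed by: delete the last 2 characters, then shift every letter 13 places forward in the alphabet (wrapping around) — i.e. ROT13.
Starting from "vibranti": after the first operation, "vibran"; after the second, "ivoena".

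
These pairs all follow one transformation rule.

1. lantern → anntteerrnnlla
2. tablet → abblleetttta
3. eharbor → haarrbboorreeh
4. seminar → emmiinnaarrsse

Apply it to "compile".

Looking at the pairs, the operation is to double every character, then move the first 3 characters to the end (rotate left by 3).
Starting from "compile": after the first operation, "ccoommppiillee"; after the second, "ommppiilleecco".

ommppiilleecco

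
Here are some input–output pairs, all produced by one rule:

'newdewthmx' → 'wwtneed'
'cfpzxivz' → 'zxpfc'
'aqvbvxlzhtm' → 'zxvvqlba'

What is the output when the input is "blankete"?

In each case the input is transformed by: delete the last 3 characters, then sort the characters into reverse alphabetical order.
Doing the same to "blankete": "nlkba".
(Check on "newdewthmx": → "newdewt" → "wwtneed" ✓)

nlkba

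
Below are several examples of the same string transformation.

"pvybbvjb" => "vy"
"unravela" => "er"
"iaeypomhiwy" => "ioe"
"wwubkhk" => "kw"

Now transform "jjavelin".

The pattern: reverse the string, then keep one character in every 3, starting at position 3 (positions 3rd, 6th, 9th, ...).
On "jjavelin": the first step gives "nilevajj", and the second then gives "la".

la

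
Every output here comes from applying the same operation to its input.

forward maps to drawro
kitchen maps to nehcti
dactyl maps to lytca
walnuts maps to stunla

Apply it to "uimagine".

Rule — reverse the string, then delete the last character.
For "uimagine", step one produces "enigamiu"; step two turns that into "enigami".

enigami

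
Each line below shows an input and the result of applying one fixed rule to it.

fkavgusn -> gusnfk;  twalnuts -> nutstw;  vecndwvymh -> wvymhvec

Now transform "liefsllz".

Looking at the pairs, the operation is to swap the front and back halves of the string, then delete the last 2 characters.
"liefsllz" → "sllzlief" → "sllzli".

sllzli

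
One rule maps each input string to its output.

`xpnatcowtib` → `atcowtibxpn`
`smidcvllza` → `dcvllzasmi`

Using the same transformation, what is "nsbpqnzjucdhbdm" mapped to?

pqnzjucdhbdmnsb

In each case the input is transformed by: move the first 3 characters to the end (rotate left by 3).
Applying that to "nsbpqnzjucdhbdm" gives "pqnzjucdhbdmnsb".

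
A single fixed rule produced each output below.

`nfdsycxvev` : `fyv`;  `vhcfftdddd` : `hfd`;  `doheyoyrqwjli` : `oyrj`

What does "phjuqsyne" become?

What's happening: keep one character in every 3, starting at position 2 (positions 2nd, 5th, 8th, ...).
Doing the same to "phjuqsyne": "hqn".

hqn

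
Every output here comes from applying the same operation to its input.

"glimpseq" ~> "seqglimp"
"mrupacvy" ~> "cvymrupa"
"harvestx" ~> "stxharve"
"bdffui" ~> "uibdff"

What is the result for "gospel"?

elgosp

In each case the input is transformed by: move the first character to the end, then swap the front and back halves of the string.
Working it through for "gospel": intermediate "ospelg", final "elgosp".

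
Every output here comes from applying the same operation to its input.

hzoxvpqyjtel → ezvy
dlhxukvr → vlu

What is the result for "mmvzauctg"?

The rule is to move the last 2 characters to the front (rotate right by 2), then keep one character in every 3, starting at position 1 (positions 1st, 4th, 7th, ...).
For "mmvzauctg" the result is "tma".

tma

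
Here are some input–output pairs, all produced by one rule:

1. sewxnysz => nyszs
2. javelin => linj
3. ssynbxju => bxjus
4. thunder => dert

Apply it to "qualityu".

Each output is the input with this applied: move the first character to the end, then delete the first 3 characters.
Applying both steps to "qualityu": "ualityuq", then "ityuq".

ityuq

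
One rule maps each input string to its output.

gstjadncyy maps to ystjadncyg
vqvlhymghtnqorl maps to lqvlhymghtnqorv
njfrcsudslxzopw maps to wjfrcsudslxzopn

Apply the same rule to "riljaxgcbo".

The transformation: swap the first and last characters.
Doing the same to "riljaxgcbo": "oiljaxgcbr".

oiljaxgcbr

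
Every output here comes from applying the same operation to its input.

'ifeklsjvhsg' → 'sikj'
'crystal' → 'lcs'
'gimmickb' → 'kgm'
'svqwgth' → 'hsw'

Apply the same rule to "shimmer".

The transformation: keep one character in every 3, starting at position 1 (positions 1st, 4th, 7th, ...), then move the last character to the front.
For "shimmer", step one produces "smr"; step two turns that into "rsm".

rsm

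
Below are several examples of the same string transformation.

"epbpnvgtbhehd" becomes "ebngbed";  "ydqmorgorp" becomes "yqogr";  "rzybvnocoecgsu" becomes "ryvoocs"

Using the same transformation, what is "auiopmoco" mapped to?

What's happening: keep every other character starting from the first (positions 1st, 3rd, 5th, ...).
"auiopmoco" → "aipoo".

aipoo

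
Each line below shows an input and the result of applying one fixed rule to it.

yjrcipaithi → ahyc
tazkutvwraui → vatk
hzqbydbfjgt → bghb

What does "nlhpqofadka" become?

fknp

Each output is the input with this applied: keep one character in every 3, starting at position 1 (positions 1st, 4th, 7th, ...), then move the last 2 characters to the front (rotate right by 2).
Doing the same to "nlhpqofadka": "fknp".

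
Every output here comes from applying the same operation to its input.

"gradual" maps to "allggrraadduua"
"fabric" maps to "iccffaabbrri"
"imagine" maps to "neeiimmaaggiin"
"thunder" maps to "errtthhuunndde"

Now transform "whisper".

What's happening: double every character, then move the last 3 characters to the front (rotate right by 3).
For "whisper", step one produces "wwhhiissppeerr"; step two turns that into "errwwhhiissppe".

errwwhhiissppe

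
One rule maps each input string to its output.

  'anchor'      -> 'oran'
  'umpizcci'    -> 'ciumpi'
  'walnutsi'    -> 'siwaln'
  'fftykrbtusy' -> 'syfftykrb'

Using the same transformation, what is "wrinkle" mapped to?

lewri

What's happening: move the last 2 characters to the front (rotate right by 2), then delete the last 2 characters.
"wrinkle" → "lewrink" → "lewri".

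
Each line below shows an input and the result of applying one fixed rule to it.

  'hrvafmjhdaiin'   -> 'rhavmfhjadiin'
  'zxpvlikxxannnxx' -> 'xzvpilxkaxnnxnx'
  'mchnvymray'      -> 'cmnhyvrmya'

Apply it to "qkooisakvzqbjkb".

Each output is the input with this applied: swap each adjacent pair of characters (1↔2, 3↔4, ...).
"qkooisakvzqbjkb" → "kqoosikazvbqkjb".

kqoosikazvbqkjb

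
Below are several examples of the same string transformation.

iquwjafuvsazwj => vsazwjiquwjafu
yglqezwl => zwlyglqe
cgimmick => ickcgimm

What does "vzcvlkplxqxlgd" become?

What's happening: move the first character to the end, then swap the front and back halves of the string.
For "vzcvlkplxqxlgd", step one produces "zcvlkplxqxlgdv"; step two turns that into "xqxlgdvzcvlkpl".

xqxlgdvzcvlkpl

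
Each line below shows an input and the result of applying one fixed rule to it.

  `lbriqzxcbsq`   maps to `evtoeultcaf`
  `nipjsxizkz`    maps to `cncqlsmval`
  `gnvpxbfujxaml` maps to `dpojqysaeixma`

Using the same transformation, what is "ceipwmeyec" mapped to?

What's happening: move the last 3 characters to the front (rotate right by 3), then shift every letter 3 places forward in the alphabet (wrapping around).
On "ceipwmeyec": the first step gives "yecceipwme", and the second then gives "bhffhlszph".

bhffhlszph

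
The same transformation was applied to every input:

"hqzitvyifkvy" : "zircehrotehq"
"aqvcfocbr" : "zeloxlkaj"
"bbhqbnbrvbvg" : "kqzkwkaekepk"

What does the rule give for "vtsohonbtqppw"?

The rule is to shift every letter 9 places forward in the alphabet (wrapping around), then move the first character to the end.
So "vtsohonbtqppw" becomes "cbxqxwkczyyfe".

cbxqxwkczyyfe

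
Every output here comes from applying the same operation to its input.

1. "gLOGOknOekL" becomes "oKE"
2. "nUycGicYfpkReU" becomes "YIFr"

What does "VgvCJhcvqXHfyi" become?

VHQF

Rule — flip the case of every letter, then keep one character in every 3, starting at position 3 (positions 3rd, 6th, 9th, ...).
Applying both steps to "VgvCJhcvqXHfyi": "vGVcjHCVQxhFYI", then "VHQF".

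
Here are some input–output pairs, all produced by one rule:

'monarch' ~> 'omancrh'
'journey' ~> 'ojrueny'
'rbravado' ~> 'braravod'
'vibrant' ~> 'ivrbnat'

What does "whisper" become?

In each case the input is transformed by: swap each adjacent pair of characters (1↔2, 3↔4, ...).
Applying that to "whisper" gives "hwsiepr".

hwsiepr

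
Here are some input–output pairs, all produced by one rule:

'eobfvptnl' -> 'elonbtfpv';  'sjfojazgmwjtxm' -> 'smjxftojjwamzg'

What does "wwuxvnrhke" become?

The transformation: take characters alternately from the front and the back (1st, last, 2nd, 2nd-last, ...).
Applying that to "wwuxvnrhke" gives "wewkuhxrvn".

wewkuhxrvn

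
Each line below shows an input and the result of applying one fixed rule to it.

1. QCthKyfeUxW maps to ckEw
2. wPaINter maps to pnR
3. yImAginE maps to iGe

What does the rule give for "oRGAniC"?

rN

The rule is to keep one character in every 3, starting at position 2 (positions 2nd, 5th, 8th, ...), then flip the case of every letter.
On "oRGAniC": the first step gives "Rn", and the second then gives "rN".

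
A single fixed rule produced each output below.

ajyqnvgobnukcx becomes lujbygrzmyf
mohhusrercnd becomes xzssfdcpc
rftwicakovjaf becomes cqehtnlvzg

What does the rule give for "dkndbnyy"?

ovyom

Each output is the input with this applied: shift every letter 11 places forward in the alphabet (wrapping around), then delete the last 3 characters.
"dkndbnyy" → "ovyomyjj" → "ovyom".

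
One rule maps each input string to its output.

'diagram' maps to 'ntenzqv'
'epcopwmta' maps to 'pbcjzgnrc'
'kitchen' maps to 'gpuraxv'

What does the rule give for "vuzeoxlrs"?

The rule is to move the first 2 characters to the end (rotate left by 2), then shift every letter 13 places forward in the alphabet (wrapping around) — i.e. ROT13.
On "vuzeoxlrs": the first step gives "zeoxlrsvu", and the second then gives "mrbkyefih".

mrbkyefih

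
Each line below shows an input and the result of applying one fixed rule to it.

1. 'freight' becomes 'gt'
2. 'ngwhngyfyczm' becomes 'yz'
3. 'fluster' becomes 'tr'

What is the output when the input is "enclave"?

ae

The transformation: keep every other character starting from the first (positions 1st, 3rd, 5th, ...), then keep only the last 2 characters.
"enclave" → "ae".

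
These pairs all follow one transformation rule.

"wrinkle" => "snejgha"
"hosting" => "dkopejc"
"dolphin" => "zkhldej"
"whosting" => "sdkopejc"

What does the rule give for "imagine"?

The transformation: shift every letter 4 places backward in the alphabet (wrapping around).
So "imagine" becomes "eiwceja".

eiwceja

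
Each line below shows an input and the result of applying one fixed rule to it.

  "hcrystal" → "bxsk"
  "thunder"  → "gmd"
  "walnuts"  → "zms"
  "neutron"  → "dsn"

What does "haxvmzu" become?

In each case the input is transformed by: keep every other character starting from the second (positions 2nd, 4th, 6th, ...), then shift every letter 1 place backward in the alphabet (wrapping around).
"haxvmzu" → "avz" → "zuy".

zuy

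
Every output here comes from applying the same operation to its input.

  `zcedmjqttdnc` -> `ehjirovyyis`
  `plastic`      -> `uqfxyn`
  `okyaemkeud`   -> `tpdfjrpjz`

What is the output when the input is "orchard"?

twhmfw

What's happening: shift every letter 5 places forward in the alphabet (wrapping around), then delete the last character.
For "orchard", step one produces "twhmfwi"; step two turns that into "twhmfw".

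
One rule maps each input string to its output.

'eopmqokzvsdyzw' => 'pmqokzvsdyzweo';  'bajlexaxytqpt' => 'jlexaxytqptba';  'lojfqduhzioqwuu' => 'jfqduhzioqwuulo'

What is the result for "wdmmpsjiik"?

mmpsjiikwd

Rule — move the first 2 characters to the end (rotate left by 2).
On "wdmmpsjiik" that produces "mmpsjiikwd".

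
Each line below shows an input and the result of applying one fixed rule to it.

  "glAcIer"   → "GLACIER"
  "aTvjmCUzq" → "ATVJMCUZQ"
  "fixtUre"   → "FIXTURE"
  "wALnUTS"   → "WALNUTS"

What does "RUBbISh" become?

Looking at the pairs, the operation is to convert every letter to uppercase.
Doing the same to "RUBbISh": "RUBBISH".

RUBBISH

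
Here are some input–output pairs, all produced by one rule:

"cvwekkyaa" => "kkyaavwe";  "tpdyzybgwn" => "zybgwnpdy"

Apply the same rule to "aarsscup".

Each output is the input with this applied: delete the first character, then move the first 3 characters to the end (rotate left by 3).
For "aarsscup" the result is "scupars".

scupars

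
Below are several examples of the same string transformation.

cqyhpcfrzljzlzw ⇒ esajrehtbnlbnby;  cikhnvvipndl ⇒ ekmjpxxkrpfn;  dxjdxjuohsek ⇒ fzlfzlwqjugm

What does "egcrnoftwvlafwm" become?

In each case the input is transformed by: shift every letter 2 places forward in the alphabet (wrapping around).
For "egcrnoftwvlafwm" the result is "gietpqhvyxnchyo".

gietpqhvyxnchyo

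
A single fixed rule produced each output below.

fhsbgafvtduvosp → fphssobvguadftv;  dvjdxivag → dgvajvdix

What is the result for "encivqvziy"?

eyniczivvq

The pattern: take characters alternately from the front and the back (1st, last, 2nd, 2nd-last, ...).
For "encivqvziy" the result is "eyniczivvq".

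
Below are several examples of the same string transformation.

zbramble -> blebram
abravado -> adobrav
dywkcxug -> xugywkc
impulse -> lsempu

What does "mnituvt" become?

uvtnit

The pattern: delete the first character, then move the last 3 characters to the front (rotate right by 3).
Doing the same to "mnituvt": "uvtnit".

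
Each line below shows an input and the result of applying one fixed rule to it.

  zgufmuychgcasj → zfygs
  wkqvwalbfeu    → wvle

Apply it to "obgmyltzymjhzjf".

omtmz

Each output is the input with this applied: keep one character in every 3, starting at position 1 (positions 1st, 4th, 7th, ...).
For "obgmyltzymjhzjf" the result is "omtmz".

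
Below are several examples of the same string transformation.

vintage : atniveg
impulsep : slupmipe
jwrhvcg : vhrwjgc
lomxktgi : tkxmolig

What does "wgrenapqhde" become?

Looking at the pairs, the operation is to move the last 2 characters to the front (rotate right by 2), then reverse the string.
Working it through for "wgrenapqhde": intermediate "dewgrenapqh", final "hqpanergwed".

hqpanergwed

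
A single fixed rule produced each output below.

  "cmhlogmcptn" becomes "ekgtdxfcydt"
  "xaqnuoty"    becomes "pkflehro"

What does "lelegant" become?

kerxvcvc

What's happening: shift every letter 9 places backward in the alphabet (wrapping around), then reverse the string.
On "lelegant": the first step gives "cvcvxrek", and the second then gives "kerxvcvc".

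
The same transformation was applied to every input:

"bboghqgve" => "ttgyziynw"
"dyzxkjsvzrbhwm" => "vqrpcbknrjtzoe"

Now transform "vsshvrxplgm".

Looking at the pairs, the operation is to shift every letter 8 places backward in the alphabet (wrapping around).
"vsshvrxplgm" → "nkkznjphdye".

nkkznjphdye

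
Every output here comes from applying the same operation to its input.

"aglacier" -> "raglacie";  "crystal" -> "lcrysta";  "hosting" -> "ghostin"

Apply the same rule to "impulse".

What's happening: move the last character to the front.
Doing the same to "impulse": "eimpuls".

eimpuls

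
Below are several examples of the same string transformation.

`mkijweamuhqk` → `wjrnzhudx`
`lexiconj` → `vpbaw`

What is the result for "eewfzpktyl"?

In each case the input is transformed by: shift every letter 13 places forward in the alphabet (wrapping around) — i.e. ROT13, then delete the first 3 characters.
For "eewfzpktyl", step one produces "rrjsmcxgly"; step two turns that into "smcxgly".

smcxgly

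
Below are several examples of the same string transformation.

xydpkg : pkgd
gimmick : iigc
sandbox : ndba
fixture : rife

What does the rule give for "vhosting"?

nihg

Rule — sort the characters into reverse alphabetical order, then keep only the last 4 characters.
Applying both steps to "vhosting": "vtsonihg", then "nihg".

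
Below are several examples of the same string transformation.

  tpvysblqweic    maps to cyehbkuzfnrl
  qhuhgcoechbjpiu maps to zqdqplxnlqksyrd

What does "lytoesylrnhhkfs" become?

Each output is the input with this applied: shift every letter 9 places forward in the alphabet (wrapping around).
For "lytoesylrnhhkfs" the result is "uhcxnbhuawqqtob".

uhcxnbhuawqqtob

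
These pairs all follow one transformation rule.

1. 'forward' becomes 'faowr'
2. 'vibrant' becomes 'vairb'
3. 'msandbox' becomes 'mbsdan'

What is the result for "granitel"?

What's happening: delete the last 2 characters, then take characters alternately from the front and the back (1st, last, 2nd, 2nd-last, ...).
Starting from "granitel": after the first operation, "granit"; after the second, "gtrian".

gtrian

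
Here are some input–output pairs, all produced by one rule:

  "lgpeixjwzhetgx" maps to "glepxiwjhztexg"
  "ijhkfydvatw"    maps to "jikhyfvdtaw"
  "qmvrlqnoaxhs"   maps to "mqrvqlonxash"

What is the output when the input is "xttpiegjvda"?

txpteijgdva

Rule — swap each adjacent pair of characters (1↔2, 3↔4, ...).
So "xttpiegjvda" becomes "txpteijgdva".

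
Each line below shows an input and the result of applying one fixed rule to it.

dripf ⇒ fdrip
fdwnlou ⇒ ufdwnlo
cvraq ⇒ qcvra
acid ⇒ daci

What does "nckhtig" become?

gnckhti

The transformation: move the last character to the front.
For "nckhtig" the result is "gnckhti".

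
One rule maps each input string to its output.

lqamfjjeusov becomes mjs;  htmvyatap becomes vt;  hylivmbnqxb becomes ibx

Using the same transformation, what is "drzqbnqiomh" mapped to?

The pattern: delete the first 2 characters, then keep one character in every 3, starting at position 2 (positions 2nd, 5th, 8th, ...).
"drzqbnqiomh" → "zqbnqiomh" → "qqm".

qqm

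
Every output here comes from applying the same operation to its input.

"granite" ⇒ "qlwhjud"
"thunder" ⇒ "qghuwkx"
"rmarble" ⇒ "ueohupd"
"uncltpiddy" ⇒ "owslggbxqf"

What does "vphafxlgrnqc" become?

diaojuqtfysk

The transformation: shift every letter 3 places forward in the alphabet (wrapping around), then move the first 3 characters to the end (rotate left by 3).
Starting from "vphafxlgrnqc": after the first operation, "yskdiaojuqtf"; after the second, "diaojuqtfysk".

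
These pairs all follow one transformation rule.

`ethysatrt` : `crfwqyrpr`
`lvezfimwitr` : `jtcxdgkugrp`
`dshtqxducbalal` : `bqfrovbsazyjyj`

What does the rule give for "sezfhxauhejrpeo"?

The pattern: shift every letter 2 places backward in the alphabet (wrapping around).
So "sezfhxauhejrpeo" becomes "qcxdfvysfchpncm".

qcxdfvysfchpncm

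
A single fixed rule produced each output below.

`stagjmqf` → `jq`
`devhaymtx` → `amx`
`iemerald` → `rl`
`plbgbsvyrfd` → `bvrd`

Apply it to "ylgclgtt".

lt

In each case the input is transformed by: delete the first 3 characters, then keep every other character starting from the second (positions 2nd, 4th, 6th, ...).
On "ylgclgtt": the first step gives "clgtt", and the second then gives "lt".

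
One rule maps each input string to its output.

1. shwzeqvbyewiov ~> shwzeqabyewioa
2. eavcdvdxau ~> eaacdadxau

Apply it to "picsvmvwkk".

picsamawkk

Rule — replace every "v" with "a".
On "picsvmvwkk" that produces "picsamawkk".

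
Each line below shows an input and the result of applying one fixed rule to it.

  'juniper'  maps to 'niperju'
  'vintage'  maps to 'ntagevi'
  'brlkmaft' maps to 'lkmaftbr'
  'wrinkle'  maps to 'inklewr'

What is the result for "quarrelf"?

arrelfqu

Each output is the input with this applied: move the first 2 characters to the end (rotate left by 2).
For "quarrelf" the result is "arrelfqu".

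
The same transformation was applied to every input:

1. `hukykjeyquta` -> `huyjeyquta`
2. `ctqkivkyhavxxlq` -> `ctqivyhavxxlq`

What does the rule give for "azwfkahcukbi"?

The pattern: remove every "k".
Doing the same to "azwfkahcukbi": "azwfahcubi".

azwfahcubi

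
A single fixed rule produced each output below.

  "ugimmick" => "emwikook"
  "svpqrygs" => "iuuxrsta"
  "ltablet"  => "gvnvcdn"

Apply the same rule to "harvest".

uvjctxg

The pattern: move the last 2 characters to the front (rotate right by 2), then shift every letter 2 places forward in the alphabet (wrapping around).
Starting from "harvest": after the first operation, "stharve"; after the second, "uvjctxg".
(Check on "svpqrygs": → "gssvpqry" → "iuuxrsta" ✓)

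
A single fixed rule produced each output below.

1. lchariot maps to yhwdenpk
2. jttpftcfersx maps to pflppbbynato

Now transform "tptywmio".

lpupiske

Looking at the pairs, the operation is to swap each adjacent pair of characters (1↔2, 3↔4, ...), then shift every letter 4 places backward in the alphabet (wrapping around).
Applying both steps to "tptywmio": "ptytmwoi", then "lpupiske".
(Check on "jttpftcfersx": → "tjpttffcrexs" → "pflppbbynato" ✓)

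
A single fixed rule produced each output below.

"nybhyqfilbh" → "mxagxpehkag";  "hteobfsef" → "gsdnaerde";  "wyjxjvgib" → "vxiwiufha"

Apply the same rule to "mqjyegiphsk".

Each output is the input with this applied: shift every letter 1 place backward in the alphabet (wrapping around).
"mqjyegiphsk" → "lpixdfhogrj".

lpixdfhogrj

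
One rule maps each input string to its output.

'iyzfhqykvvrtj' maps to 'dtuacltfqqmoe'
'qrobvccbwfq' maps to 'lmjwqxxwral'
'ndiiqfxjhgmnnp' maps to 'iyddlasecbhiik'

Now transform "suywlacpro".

The rule is to shift every letter 5 places backward in the alphabet (wrapping around).
For "suywlacpro" the result is "nptrgvxkmj".

nptrgvxkmj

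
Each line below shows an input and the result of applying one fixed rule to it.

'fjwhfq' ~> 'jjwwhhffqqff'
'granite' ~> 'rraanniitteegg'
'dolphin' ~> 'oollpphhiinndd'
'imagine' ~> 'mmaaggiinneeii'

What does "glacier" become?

Rule — double every character, then move the first 2 characters to the end (rotate left by 2).
For "glacier" the result is "llaacciieerrgg".

llaacciieerrgg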